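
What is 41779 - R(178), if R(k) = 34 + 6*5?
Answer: 41715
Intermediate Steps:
R(k) = 64 (R(k) = 34 + 30 = 64)
41779 - R(178) = 41779 - 1*64 = 41779 - 64 = 41715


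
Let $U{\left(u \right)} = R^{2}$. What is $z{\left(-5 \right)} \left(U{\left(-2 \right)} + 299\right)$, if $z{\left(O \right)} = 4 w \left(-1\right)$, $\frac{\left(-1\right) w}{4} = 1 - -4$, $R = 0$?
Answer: $23920$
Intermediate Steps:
$U{\left(u \right)} = 0$ ($U{\left(u \right)} = 0^{2} = 0$)
$w = -20$ ($w = - 4 \left(1 - -4\right) = - 4 \left(1 + 4\right) = \left(-4\right) 5 = -20$)
$z{\left(O \right)} = 80$ ($z{\left(O \right)} = 4 \left(-20\right) \left(-1\right) = \left(-80\right) \left(-1\right) = 80$)
$z{\left(-5 \right)} \left(U{\left(-2 \right)} + 299\right) = 80 \left(0 + 299\right) = 80 \cdot 299 = 23920$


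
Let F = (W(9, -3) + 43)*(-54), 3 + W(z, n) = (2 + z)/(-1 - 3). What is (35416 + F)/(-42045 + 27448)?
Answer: -66809/29194 ≈ -2.2884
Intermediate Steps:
W(z, n) = -7/2 - z/4 (W(z, n) = -3 + (2 + z)/(-1 - 3) = -3 + (2 + z)/(-4) = -3 + (2 + z)*(-¼) = -3 + (-½ - z/4) = -7/2 - z/4)
F = -4023/2 (F = ((-7/2 - ¼*9) + 43)*(-54) = ((-7/2 - 9/4) + 43)*(-54) = (-23/4 + 43)*(-54) = (149/4)*(-54) = -4023/2 ≈ -2011.5)
(35416 + F)/(-42045 + 27448) = (35416 - 4023/2)/(-42045 + 27448) = (66809/2)/(-14597) = (66809/2)*(-1/14597) = -66809/29194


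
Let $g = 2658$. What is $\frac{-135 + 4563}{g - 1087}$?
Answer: $\frac{4428}{1571} \approx 2.8186$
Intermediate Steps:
$\frac{-135 + 4563}{g - 1087} = \frac{-135 + 4563}{2658 - 1087} = \frac{4428}{1571}$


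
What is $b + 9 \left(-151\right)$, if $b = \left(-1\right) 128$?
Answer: $-1487$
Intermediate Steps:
$b = -128$
$b + 9 \left(-151\right) = -128 + 9 \left(-151\right) = -128 - 1359 = -1487$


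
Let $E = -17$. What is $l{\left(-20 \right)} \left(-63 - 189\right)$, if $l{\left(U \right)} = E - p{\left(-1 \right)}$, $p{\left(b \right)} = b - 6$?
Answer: $2520$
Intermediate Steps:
$p{\left(b \right)} = -6 + b$ ($p{\left(b \right)} = b - 6 = -6 + b$)
$l{\left(U \right)} = -10$ ($l{\left(U \right)} = -17 - \left(-6 - 1\right) = -17 - -7 = -17 + 7 = -10$)
$l{\left(-20 \right)} \left(-63 - 189\right) = - 10 \left(-63 - 189\right) = \left(-10\right) \left(-252\right) = 2520$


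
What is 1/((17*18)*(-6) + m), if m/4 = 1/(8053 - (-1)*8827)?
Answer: -4220/7747919 ≈ -0.00054466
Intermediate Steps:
m = 1/4220 (m = 4/(8053 - (-1)*8827) = 4/(8053 - 1*(-8827)) = 4/(8053 + 8827) = 4/16880 = 4*(1/16880) = 1/4220 ≈ 0.00023697)
1/((17*18)*(-6) + m) = 1/((17*18)*(-6) + 1/4220) = 1/(306*(-6) + 1/4220) = 1/(-1836 + 1/4220) = 1/(-7747919/4220) = -4220/7747919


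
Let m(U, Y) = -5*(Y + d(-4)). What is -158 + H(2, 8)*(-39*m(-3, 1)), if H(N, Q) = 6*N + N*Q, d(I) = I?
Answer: -16538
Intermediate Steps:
m(U, Y) = 20 - 5*Y (m(U, Y) = -5*(Y - 4) = -5*(-4 + Y) = 20 - 5*Y)
-158 + H(2, 8)*(-39*m(-3, 1)) = -158 + (2*(6 + 8))*(-39*(20 - 5*1)) = -158 + (2*14)*(-39*(20 - 5)) = -158 + 28*(-39*15) = -158 + 28*(-585) = -158 - 16380 = -16538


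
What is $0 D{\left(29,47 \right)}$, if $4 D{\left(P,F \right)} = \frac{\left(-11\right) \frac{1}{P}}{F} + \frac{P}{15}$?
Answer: $0$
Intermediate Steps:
$D{\left(P,F \right)} = \frac{P}{60} - \frac{11}{4 F P}$ ($D{\left(P,F \right)} = \frac{\frac{\left(-11\right) \frac{1}{P}}{F} + \frac{P}{15}}{4} = \frac{- \frac{11}{F P} + P \frac{1}{15}}{4} = \frac{- \frac{11}{F P} + \frac{P}{15}}{4} = \frac{\frac{P}{15} - \frac{11}{F P}}{4} = \frac{P}{60} - \frac{11}{4 F P}$)
$0 D{\left(29,47 \right)} = 0 \left(\frac{1}{60} \cdot 29 - \frac{11}{4 \cdot 47 \cdot 29}\right) = 0 \left(\frac{29}{60} - \frac{11}{188} \cdot \frac{1}{29}\right) = 0 \left(\frac{29}{60} - \frac{11}{5452}\right) = 0 \cdot \frac{19681}{40890} = 0$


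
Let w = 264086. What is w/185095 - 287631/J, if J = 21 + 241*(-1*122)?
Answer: 60998170711/5438276195 ≈ 11.216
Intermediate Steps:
J = -29381 (J = 21 + 241*(-122) = 21 - 29402 = -29381)
w/185095 - 287631/J = 264086/185095 - 287631/(-29381) = 264086*(1/185095) - 287631*(-1/29381) = 264086/185095 + 287631/29381 = 60998170711/5438276195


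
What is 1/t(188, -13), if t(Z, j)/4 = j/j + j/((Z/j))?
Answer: 47/357 ≈ 0.13165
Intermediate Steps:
t(Z, j) = 4 + 4*j²/Z (t(Z, j) = 4*(j/j + j/((Z/j))) = 4*(1 + j*(j/Z)) = 4*(1 + j²/Z) = 4 + 4*j²/Z)
1/t(188, -13) = 1/(4 + 4*(-13)²/188) = 1/(4 + 4*(1/188)*169) = 1/(4 + 169/47) = 1/(357/47) = 47/357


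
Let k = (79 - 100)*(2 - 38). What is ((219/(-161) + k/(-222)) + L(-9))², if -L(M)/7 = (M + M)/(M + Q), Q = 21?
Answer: 4667485761/141943396 ≈ 32.883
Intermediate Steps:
k = 756 (k = -21*(-36) = 756)
L(M) = -14*M/(21 + M) (L(M) = -7*(M + M)/(M + 21) = -7*2*M/(21 + M) = -14*M/(21 + M))
((219/(-161) + k/(-222)) + L(-9))² = ((219/(-161) + 756/(-222)) - 14*(-9)/(21 - 9))² = ((219*(-1/161) + 756*(-1/222)) - 14*(-9)/12)² = ((-219/161 - 126/37) - 14*(-9)*1/12)² = (-28389/5957 + 21/2)² = (68319/11914)² = 4667485761/141943396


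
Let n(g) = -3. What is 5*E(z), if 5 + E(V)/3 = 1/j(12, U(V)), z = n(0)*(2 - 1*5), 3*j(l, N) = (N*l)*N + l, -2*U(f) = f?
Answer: -1272/17 ≈ -74.823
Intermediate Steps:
U(f) = -f/2
j(l, N) = l/3 + l*N²/3 (j(l, N) = ((N*l)*N + l)/3 = (l*N² + l)/3 = (l + l*N²)/3 = l/3 + l*N²/3)
z = 9 (z = -3*(2 - 1*5) = -3*(2 - 5) = -3*(-3) = 9)
E(V) = -15 + 3/(4 + V²) (E(V) = -15 + 3/(((⅓)*12*(1 + (-V/2)²))) = -15 + 3/(((⅓)*12*(1 + V²/4))) = -15 + 3/(4 + V²))
5*E(z) = 5*(3*(-19 - 5*9²)/(4 + 9²)) = 5*(3*(-19 - 5*81)/(4 + 81)) = 5*(3*(-19 - 405)/85) = 5*(3*(1/85)*(-424)) = 5*(-1272/85) = -1272/17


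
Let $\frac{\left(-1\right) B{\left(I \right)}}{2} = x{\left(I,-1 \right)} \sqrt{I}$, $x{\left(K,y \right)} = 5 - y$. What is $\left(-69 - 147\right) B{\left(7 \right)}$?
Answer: $2592 \sqrt{7} \approx 6857.8$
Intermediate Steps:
$B{\left(I \right)} = - 12 \sqrt{I}$ ($B{\left(I \right)} = - 2 \left(5 - -1\right) \sqrt{I} = - 2 \left(5 + 1\right) \sqrt{I} = - 2 \cdot 6 \sqrt{I} = - 12 \sqrt{I}$)
$\left(-69 - 147\right) B{\left(7 \right)} = \left(-69 - 147\right) \left(- 12 \sqrt{7}\right) = - 216 \left(- 12 \sqrt{7}\right) = 2592 \sqrt{7}$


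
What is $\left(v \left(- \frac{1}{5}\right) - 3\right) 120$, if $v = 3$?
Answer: $-432$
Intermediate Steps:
$\left(v \left(- \frac{1}{5}\right) - 3\right) 120 = \left(3 \left(- \frac{1}{5}\right) - 3\right) 120 = \left(- \frac{3}{5} - 3\right) 120 = \left(- \frac{18}{5}\right) 120 = -432$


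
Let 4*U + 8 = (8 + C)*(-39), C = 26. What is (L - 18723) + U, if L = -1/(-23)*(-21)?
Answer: -876641/46 ≈ -19057.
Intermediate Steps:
U = -667/2 (U = -2 + ((8 + 26)*(-39))/4 = -2 + (34*(-39))/4 = -2 + (¼)*(-1326) = -2 - 663/2 = -667/2 ≈ -333.50)
L = -21/23 (L = -1*(-1/23)*(-21) = (1/23)*(-21) = -21/23 ≈ -0.91304)
(L - 18723) + U = (-21/23 - 18723) - 667/2 = -430650/23 - 667/2 = -876641/46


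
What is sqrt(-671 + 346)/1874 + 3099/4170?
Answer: 1033/1390 + 5*I*sqrt(13)/1874 ≈ 0.74317 + 0.0096199*I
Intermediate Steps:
sqrt(-671 + 346)/1874 + 3099/4170 = sqrt(-325)*(1/1874) + 3099*(1/4170) = (5*I*sqrt(13))*(1/1874) + 1033/1390 = 5*I*sqrt(13)/1874 + 1033/1390 = 1033/1390 + 5*I*sqrt(13)/1874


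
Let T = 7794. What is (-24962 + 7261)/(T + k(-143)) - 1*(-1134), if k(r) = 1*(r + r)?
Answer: 8496371/7508 ≈ 1131.6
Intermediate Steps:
k(r) = 2*r (k(r) = 1*(2*r) = 2*r)
(-24962 + 7261)/(T + k(-143)) - 1*(-1134) = (-24962 + 7261)/(7794 + 2*(-143)) - 1*(-1134) = -17701/(7794 - 286) + 1134 = -17701/7508 + 1134 = 8496371/7508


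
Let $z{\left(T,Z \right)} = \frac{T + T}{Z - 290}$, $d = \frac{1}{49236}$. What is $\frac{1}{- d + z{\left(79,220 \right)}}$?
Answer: $- \frac{1723260}{3889679} \approx -0.44303$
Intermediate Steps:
$d = \frac{1}{49236} \approx 2.031 \cdot 10^{-5}$
$z{\left(T,Z \right)} = \frac{2 T}{-290 + Z}$
$\frac{1}{- d + z{\left(79,220 \right)}} = \frac{1}{\left(-1\right) \frac{1}{49236} + 2 \cdot 79 \frac{1}{-290 + 220}} = \frac{1}{- \frac{1}{49236} + 2 \cdot 79 \frac{1}{-70}} = \frac{1}{- \frac{1}{49236} + 2 \cdot 79 \left(- \frac{1}{70}\right)} = \frac{1}{- \frac{1}{49236} - \frac{79}{35}} = \frac{1}{- \frac{3889679}{1723260}} = - \frac{1723260}{3889679}$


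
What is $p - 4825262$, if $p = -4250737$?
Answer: $-9075999$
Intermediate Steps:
$p - 4825262 = -4250737 - 4825262 = -9075999$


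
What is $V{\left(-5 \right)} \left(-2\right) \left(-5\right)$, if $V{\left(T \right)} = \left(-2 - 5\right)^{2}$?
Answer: $490$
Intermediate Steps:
$V{\left(T \right)} = 49$ ($V{\left(T \right)} = \left(-7\right)^{2} = 49$)
$V{\left(-5 \right)} \left(-2\right) \left(-5\right) = 49 \left(-2\right) \left(-5\right) = \left(-98\right) \left(-5\right) = 490$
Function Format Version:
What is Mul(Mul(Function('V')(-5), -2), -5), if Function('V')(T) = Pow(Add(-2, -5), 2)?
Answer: 490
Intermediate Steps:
Function('V')(T) = 49 (Function('V')(T) = Pow(-7, 2) = 49)
Mul(Mul(Function('V')(-5), -2), -5) = Mul(Mul(49, -2), -5) = Mul(-98, -5) = 490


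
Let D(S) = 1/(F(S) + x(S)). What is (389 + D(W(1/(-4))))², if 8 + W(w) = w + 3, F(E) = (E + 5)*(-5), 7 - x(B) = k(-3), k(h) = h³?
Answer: 3008851609/19881 ≈ 1.5134e+5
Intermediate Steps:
x(B) = 34 (x(B) = 7 - 1*(-3)³ = 7 - 1*(-27) = 7 + 27 = 34)
F(E) = -25 - 5*E (F(E) = (5 + E)*(-5) = -25 - 5*E)
W(w) = -5 + w (W(w) = -8 + (w + 3) = -8 + (3 + w) = -5 + w)
D(S) = 1/(9 - 5*S) (D(S) = 1/((-25 - 5*S) + 34) = 1/(9 - 5*S))
(389 + D(W(1/(-4))))² = (389 + 1/(9 - 5*(-5 + 1/(-4))))² = (389 + 1/(9 - 5*(-5 - ¼)))² = (389 + 1/(9 - 5*(-21/4)))² = (389 + 1/(9 + 105/4))² = (389 + 1/(141/4))² = (389 + 4/141)² = (54853/141)² = 3008851609/19881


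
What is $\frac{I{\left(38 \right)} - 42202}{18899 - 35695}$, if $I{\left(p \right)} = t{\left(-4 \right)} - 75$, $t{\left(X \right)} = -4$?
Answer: $\frac{42281}{16796} \approx 2.5173$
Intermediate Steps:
$I{\left(p \right)} = -79$ ($I{\left(p \right)} = -4 - 75 = -79$)
$\frac{I{\left(38 \right)} - 42202}{18899 - 35695} = \frac{-79 - 42202}{18899 - 35695} = - \frac{42281}{-16796} = \left(-42281\right) \left(- \frac{1}{16796}\right) = \frac{42281}{16796}$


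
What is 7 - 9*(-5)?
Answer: 52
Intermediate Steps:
7 - 9*(-5) = 7 + 45 = 52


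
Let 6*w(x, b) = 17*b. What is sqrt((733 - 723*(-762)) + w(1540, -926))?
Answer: sqrt(4941318)/3 ≈ 740.97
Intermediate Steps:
w(x, b) = 17*b/6 (w(x, b) = (17*b)/6 = 17*b/6)
sqrt((733 - 723*(-762)) + w(1540, -926)) = sqrt((733 - 723*(-762)) + (17/6)*(-926)) = sqrt((733 + 550926) - 7871/3) = sqrt(551659 - 7871/3) = sqrt(1647106/3) = sqrt(4941318)/3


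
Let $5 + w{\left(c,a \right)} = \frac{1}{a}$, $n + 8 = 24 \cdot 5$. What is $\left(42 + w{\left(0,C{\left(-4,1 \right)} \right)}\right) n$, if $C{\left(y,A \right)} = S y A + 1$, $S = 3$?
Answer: $\frac{45472}{11} \approx 4133.8$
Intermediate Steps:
$n = 112$ ($n = -8 + 24 \cdot 5 = -8 + 120 = 112$)
$C{\left(y,A \right)} = 1 + 3 A y$ ($C{\left(y,A \right)} = 3 y A + 1 = 3 A y + 1 = 1 + 3 A y$)
$w{\left(c,a \right)} = -5 + \frac{1}{a}$
$\left(42 + w{\left(0,C{\left(-4,1 \right)} \right)}\right) n = \left(42 - \left(5 - \frac{1}{1 + 3 \cdot 1 \left(-4\right)}\right)\right) 112 = \left(42 - \left(5 - \frac{1}{1 - 12}\right)\right) 112 = \left(42 - \left(5 - \frac{1}{-11}\right)\right) 112 = \left(42 - \frac{56}{11}\right) 112 = \frac{406}{11} \cdot 112 = \frac{45472}{11}$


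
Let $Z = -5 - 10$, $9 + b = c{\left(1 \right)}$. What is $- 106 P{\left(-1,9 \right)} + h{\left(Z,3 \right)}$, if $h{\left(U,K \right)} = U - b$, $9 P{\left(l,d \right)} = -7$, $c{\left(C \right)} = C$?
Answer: $\frac{679}{9} \approx 75.444$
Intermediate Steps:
$b = -8$ ($b = -9 + 1 = -8$)
$Z = -15$ ($Z = -5 - 10 = -15$)
$P{\left(l,d \right)} = - \frac{7}{9}$ ($P{\left(l,d \right)} = \frac{1}{9} \left(-7\right) = - \frac{7}{9}$)
$h{\left(U,K \right)} = 8 + U$ ($h{\left(U,K \right)} = U - -8 = U + 8 = 8 + U$)
$- 106 P{\left(-1,9 \right)} + h{\left(Z,3 \right)} = \left(-106\right) \left(- \frac{7}{9}\right) + \left(8 - 15\right) = \frac{742}{9} - 7 = \frac{679}{9}$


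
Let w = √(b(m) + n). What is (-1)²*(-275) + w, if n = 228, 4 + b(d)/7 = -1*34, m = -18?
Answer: -275 + I*√38 ≈ -275.0 + 6.1644*I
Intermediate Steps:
b(d) = -266 (b(d) = -28 + 7*(-1*34) = -28 + 7*(-34) = -28 - 238 = -266)
w = I*√38 (w = √(-266 + 228) = √(-38) = I*√38 ≈ 6.1644*I)
(-1)²*(-275) + w = (-1)²*(-275) + I*√38 = 1*(-275) + I*√38 = -275 + I*√38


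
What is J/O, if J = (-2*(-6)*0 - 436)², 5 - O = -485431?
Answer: 47524/121359 ≈ 0.39160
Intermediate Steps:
O = 485436 (O = 5 - 1*(-485431) = 5 + 485431 = 485436)
J = 190096 (J = (12*0 - 436)² = (0 - 436)² = (-436)² = 190096)
J/O = 190096/485436 = 190096*(1/485436) = 47524/121359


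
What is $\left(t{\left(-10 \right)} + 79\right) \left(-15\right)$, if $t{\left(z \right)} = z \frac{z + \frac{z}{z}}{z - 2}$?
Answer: $- \frac{2145}{2} \approx -1072.5$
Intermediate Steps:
$t{\left(z \right)} = \frac{z \left(1 + z\right)}{-2 + z}$ ($t{\left(z \right)} = z \frac{z + 1}{-2 + z} = z \frac{1 + z}{-2 + z} = \frac{z \left(1 + z\right)}{-2 + z}$)
$\left(t{\left(-10 \right)} + 79\right) \left(-15\right) = \left(- \frac{10 \left(1 - 10\right)}{-2 - 10} + 79\right) \left(-15\right) = \left(\left(-10\right) \frac{1}{-12} \left(-9\right) + 79\right) \left(-15\right) = \left(\left(-10\right) \left(- \frac{1}{12}\right) \left(-9\right) + 79\right) \left(-15\right) = \left(- \frac{15}{2} + 79\right) \left(-15\right) = \frac{143}{2} \left(-15\right) = - \frac{2145}{2}$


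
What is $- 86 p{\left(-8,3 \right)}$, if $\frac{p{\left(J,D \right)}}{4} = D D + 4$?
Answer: $-4472$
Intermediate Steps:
$p{\left(J,D \right)} = 16 + 4 D^{2}$ ($p{\left(J,D \right)} = 4 \left(D D + 4\right) = 4 \left(D^{2} + 4\right) = 4 \left(4 + D^{2}\right) = 16 + 4 D^{2}$)
$- 86 p{\left(-8,3 \right)} = - 86 \left(16 + 4 \cdot 3^{2}\right) = - 86 \left(16 + 4 \cdot 9\right) = - 86 \left(16 + 36\right) = \left(-86\right) 52 = -4472$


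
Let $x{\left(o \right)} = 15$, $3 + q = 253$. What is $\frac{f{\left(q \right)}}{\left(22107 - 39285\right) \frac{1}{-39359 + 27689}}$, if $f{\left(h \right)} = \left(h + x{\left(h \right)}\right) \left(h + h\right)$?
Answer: $\frac{257712500}{2863} \approx 90015.0$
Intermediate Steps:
$q = 250$ ($q = -3 + 253 = 250$)
$f{\left(h \right)} = 2 h \left(15 + h\right)$ ($f{\left(h \right)} = \left(h + 15\right) \left(h + h\right) = \left(15 + h\right) 2 h = 2 h \left(15 + h\right)$)
$\frac{f{\left(q \right)}}{\left(22107 - 39285\right) \frac{1}{-39359 + 27689}} = \frac{2 \cdot 250 \left(15 + 250\right)}{\left(22107 - 39285\right) \frac{1}{-39359 + 27689}} = \frac{2 \cdot 250 \cdot 265}{\left(-17178\right) \frac{1}{-11670}} = \frac{132500}{\left(-17178\right) \left(- \frac{1}{11670}\right)} = \frac{132500}{\frac{2863}{1945}} = 132500 \cdot \frac{1945}{2863} = \frac{257712500}{2863}$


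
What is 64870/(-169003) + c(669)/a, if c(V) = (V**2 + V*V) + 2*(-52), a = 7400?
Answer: 75390344527/625311100 ≈ 120.56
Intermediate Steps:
c(V) = -104 + 2*V**2 (c(V) = (V**2 + V**2) - 104 = 2*V**2 - 104 = -104 + 2*V**2)
64870/(-169003) + c(669)/a = 64870/(-169003) + (-104 + 2*669**2)/7400 = 64870*(-1/169003) + (-104 + 2*447561)*(1/7400) = -64870/169003 + (-104 + 895122)*(1/7400) = -64870/169003 + 895018*(1/7400) = -64870/169003 + 447509/3700 = 75390344527/625311100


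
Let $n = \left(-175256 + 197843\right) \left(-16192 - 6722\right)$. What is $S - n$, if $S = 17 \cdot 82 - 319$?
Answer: $517559593$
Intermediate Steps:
$n = -517558518$ ($n = 22587 \left(-22914\right) = -517558518$)
$S = 1075$ ($S = 1394 - 319 = 1075$)
$S - n = 1075 - -517558518 = 1075 + 517558518 = 517559593$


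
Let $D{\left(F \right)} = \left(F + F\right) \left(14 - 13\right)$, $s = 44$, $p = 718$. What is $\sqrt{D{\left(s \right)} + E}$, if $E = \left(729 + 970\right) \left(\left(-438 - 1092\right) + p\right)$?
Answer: $10 i \sqrt{13795} \approx 1174.5 i$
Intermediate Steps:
$D{\left(F \right)} = 2 F$ ($D{\left(F \right)} = 2 F 1 = 2 F$)
$E = -1379588$ ($E = \left(729 + 970\right) \left(\left(-438 - 1092\right) + 718\right) = 1699 \left(-1530 + 718\right) = 1699 \left(-812\right) = -1379588$)
$\sqrt{D{\left(s \right)} + E} = \sqrt{2 \cdot 44 - 1379588} = \sqrt{88 - 1379588} = \sqrt{-1379500} = 10 i \sqrt{13795}$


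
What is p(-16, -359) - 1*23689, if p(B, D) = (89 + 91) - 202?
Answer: -23711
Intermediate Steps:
p(B, D) = -22 (p(B, D) = 180 - 202 = -22)
p(-16, -359) - 1*23689 = -22 - 1*23689 = -22 - 23689 = -23711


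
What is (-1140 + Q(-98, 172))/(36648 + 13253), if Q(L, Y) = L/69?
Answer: -78758/3443169 ≈ -0.022874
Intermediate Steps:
Q(L, Y) = L/69 (Q(L, Y) = L*(1/69) = L/69)
(-1140 + Q(-98, 172))/(36648 + 13253) = (-1140 + (1/69)*(-98))/(36648 + 13253) = (-1140 - 98/69)/49901 = -78758/69*1/49901 = -78758/3443169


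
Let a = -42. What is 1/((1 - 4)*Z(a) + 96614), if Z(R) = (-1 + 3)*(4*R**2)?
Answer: 1/54278 ≈ 1.8424e-5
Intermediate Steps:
Z(R) = 8*R**2 (Z(R) = 2*(4*R**2) = 8*R**2)
1/((1 - 4)*Z(a) + 96614) = 1/((1 - 4)*(8*(-42)**2) + 96614) = 1/(-24*1764 + 96614) = 1/(-3*14112 + 96614) = 1/(-42336 + 96614) = 1/54278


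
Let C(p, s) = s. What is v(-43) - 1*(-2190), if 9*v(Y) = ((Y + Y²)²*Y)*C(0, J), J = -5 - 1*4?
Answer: 140252538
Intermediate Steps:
J = -9 (J = -5 - 4 = -9)
v(Y) = -Y*(Y + Y²)² (v(Y) = (((Y + Y²)²*Y)*(-9))/9 = ((Y*(Y + Y²)²)*(-9))/9 = (-9*Y*(Y + Y²)²)/9 = -Y*(Y + Y²)²)
v(-43) - 1*(-2190) = -1*(-43)³*(1 - 43)² - 1*(-2190) = -1*(-79507)*(-42)² + 2190 = -1*(-79507)*1764 + 2190 = 140250348 + 2190 = 140252538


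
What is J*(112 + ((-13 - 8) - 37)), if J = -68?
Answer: -3672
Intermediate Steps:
J*(112 + ((-13 - 8) - 37)) = -68*(112 + ((-13 - 8) - 37)) = -68*(112 + (-21 - 37)) = -68*(112 - 58) = -68*54 = -3672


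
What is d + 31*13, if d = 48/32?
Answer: 809/2 ≈ 404.50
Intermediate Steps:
d = 3/2 (d = 48*(1/32) = 3/2 ≈ 1.5000)
d + 31*13 = 3/2 + 31*13 = 3/2 + 403 = 809/2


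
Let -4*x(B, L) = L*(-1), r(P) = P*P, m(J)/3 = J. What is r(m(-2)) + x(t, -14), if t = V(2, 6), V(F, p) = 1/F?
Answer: 65/2 ≈ 32.500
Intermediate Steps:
m(J) = 3*J
t = 1/2 ≈ 0.50000
r(P) = P**2
x(B, L) = L/4 (x(B, L) = -L*(-1)/4 = -(-1)*L/4 = L/4)
r(m(-2)) + x(t, -14) = (3*(-2))**2 + (1/4)*(-14) = (-6)**2 - 7/2 = 36 - 7/2 = 65/2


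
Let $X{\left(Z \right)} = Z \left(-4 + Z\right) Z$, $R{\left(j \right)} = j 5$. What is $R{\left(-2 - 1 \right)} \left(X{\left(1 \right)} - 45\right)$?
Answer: $720$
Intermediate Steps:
$R{\left(j \right)} = 5 j$
$X{\left(Z \right)} = Z^{2} \left(-4 + Z\right)$
$R{\left(-2 - 1 \right)} \left(X{\left(1 \right)} - 45\right) = 5 \left(-2 - 1\right) \left(1^{2} \left(-4 + 1\right) - 45\right) = 5 \left(-2 - 1\right) \left(1 \left(-3\right) - 45\right) = 5 \left(-3\right) \left(-3 - 45\right) = \left(-15\right) \left(-48\right) = 720$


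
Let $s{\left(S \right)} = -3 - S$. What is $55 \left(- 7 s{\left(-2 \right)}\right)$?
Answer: $385$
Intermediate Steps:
$55 \left(- 7 s{\left(-2 \right)}\right) = 55 \left(- 7 \left(-3 - -2\right)\right) = 55 \left(- 7 \left(-3 + 2\right)\right) = 55 \left(\left(-7\right) \left(-1\right)\right) = 55 \cdot 7 = 385$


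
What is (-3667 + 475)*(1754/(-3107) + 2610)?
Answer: -25879191072/3107 ≈ -8.3293e+6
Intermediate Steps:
(-3667 + 475)*(1754/(-3107) + 2610) = -3192*(1754*(-1/3107) + 2610) = -3192*(-1754/3107 + 2610) = -3192*8107516/3107 = -25879191072/3107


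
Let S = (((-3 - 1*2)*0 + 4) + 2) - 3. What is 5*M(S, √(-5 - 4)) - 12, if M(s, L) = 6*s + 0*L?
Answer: 78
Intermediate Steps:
S = 3 (S = (((-3 - 2)*0 + 4) + 2) - 3 = ((-5*0 + 4) + 2) - 3 = ((0 + 4) + 2) - 3 = (4 + 2) - 3 = 6 - 3 = 3)
M(s, L) = 6*s (M(s, L) = 6*s + 0 = 6*s)
5*M(S, √(-5 - 4)) - 12 = 5*(6*3) - 12 = 5*18 - 12 = 90 - 12 = 78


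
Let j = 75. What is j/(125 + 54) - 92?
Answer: -16393/179 ≈ -91.581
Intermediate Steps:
j/(125 + 54) - 92 = 75/(125 + 54) - 92 = 75/179 - 92 = -16393/179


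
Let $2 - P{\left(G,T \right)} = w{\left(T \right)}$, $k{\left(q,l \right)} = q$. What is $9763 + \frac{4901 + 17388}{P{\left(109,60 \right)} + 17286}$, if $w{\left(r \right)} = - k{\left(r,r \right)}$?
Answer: $\frac{169390813}{17348} \approx 9764.3$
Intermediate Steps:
$w{\left(r \right)} = - r$
$P{\left(G,T \right)} = 2 + T$ ($P{\left(G,T \right)} = 2 - - T = 2 + T$)
$9763 + \frac{4901 + 17388}{P{\left(109,60 \right)} + 17286} = 9763 + \frac{4901 + 17388}{\left(2 + 60\right) + 17286} = 9763 + \frac{22289}{62 + 17286} = 9763 + \frac{22289}{17348} = \frac{169390813}{17348}$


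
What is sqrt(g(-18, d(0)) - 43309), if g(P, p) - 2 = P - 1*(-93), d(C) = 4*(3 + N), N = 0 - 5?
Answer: 4*I*sqrt(2702) ≈ 207.92*I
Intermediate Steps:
N = -5
d(C) = -8 (d(C) = 4*(3 - 5) = 4*(-2) = -8)
g(P, p) = 95 + P (g(P, p) = 2 + (P - 1*(-93)) = 2 + (P + 93) = 2 + (93 + P) = 95 + P)
sqrt(g(-18, d(0)) - 43309) = sqrt((95 - 18) - 43309) = sqrt(77 - 43309) = sqrt(-43232) = 4*I*sqrt(2702)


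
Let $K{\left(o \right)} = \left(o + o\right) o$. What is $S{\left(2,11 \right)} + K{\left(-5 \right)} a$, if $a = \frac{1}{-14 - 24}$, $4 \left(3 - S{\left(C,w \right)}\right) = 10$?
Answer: $- \frac{31}{38} \approx -0.81579$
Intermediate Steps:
$S{\left(C,w \right)} = \frac{1}{2}$ ($S{\left(C,w \right)} = 3 - \frac{5}{2} = \frac{1}{2}$)
$a = - \frac{1}{38}$ ($a = \frac{1}{-38} = - \frac{1}{38} \approx -0.026316$)
$K{\left(o \right)} = 2 o^{2}$ ($K{\left(o \right)} = 2 o o = 2 o^{2}$)
$S{\left(2,11 \right)} + K{\left(-5 \right)} a = \frac{1}{2} + 2 \left(-5\right)^{2} \left(- \frac{1}{38}\right) = \frac{1}{2} + 2 \cdot 25 \left(- \frac{1}{38}\right) = \frac{1}{2} + 50 \left(- \frac{1}{38}\right) = \frac{1}{2} - \frac{25}{19} = - \frac{31}{38}$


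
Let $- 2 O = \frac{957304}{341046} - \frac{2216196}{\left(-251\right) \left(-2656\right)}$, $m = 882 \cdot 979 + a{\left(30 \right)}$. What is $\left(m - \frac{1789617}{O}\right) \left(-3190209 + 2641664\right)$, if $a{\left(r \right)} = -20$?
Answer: $\frac{48834586558928205743770}{14704040699} \approx 3.3212 \cdot 10^{12}$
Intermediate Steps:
$m = 863458$ ($m = 882 \cdot 979 - 20 = 863478 - 20 = 863458$)
$O = \frac{14704040699}{56840090544}$ ($O = - \frac{\frac{957304}{341046} - \frac{2216196}{\left(-251\right) \left(-2656\right)}}{2} = - \frac{957304 \cdot \frac{1}{341046} - \frac{2216196}{666656}}{2} = - \frac{\frac{478652}{170523} - \frac{554049}{166664}}{2} = \left(- \frac{1}{2}\right) \left(- \frac{14704040699}{28420045272}\right) = \frac{14704040699}{56840090544} \approx 0.25869$)
$\left(m - \frac{1789617}{O}\right) \left(-3190209 + 2641664\right) = \left(863458 - \frac{1789617}{\frac{14704040699}{56840090544}}\right) \left(-3190209 + 2641664\right) = \left(863458 - \frac{101721992319081648}{14704040699}\right) \left(-548545\right) = \left(- \frac{89025670745204506}{14704040699}\right) \left(-548545\right) = \frac{48834586558928205743770}{14704040699}$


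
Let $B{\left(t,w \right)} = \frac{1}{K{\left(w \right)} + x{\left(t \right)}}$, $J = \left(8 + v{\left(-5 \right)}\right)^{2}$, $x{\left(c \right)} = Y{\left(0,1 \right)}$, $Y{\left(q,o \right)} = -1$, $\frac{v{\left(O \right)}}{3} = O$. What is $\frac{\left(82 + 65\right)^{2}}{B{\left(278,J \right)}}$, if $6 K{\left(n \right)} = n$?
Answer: $\frac{309729}{2} \approx 1.5486 \cdot 10^{5}$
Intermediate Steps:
$v{\left(O \right)} = 3 O$
$K{\left(n \right)} = \frac{n}{6}$
$x{\left(c \right)} = -1$
$J = 49$ ($J = \left(8 + 3 \left(-5\right)\right)^{2} = \left(8 - 15\right)^{2} = \left(-7\right)^{2} = 49$)
$B{\left(t,w \right)} = \frac{1}{-1 + \frac{w}{6}}$ ($B{\left(t,w \right)} = \frac{1}{\frac{w}{6} - 1} = \frac{1}{-1 + \frac{w}{6}}$)
$\frac{\left(82 + 65\right)^{2}}{B{\left(278,J \right)}} = \frac{\left(82 + 65\right)^{2}}{6 \frac{1}{-6 + 49}} = \frac{147^{2}}{6 \cdot \frac{1}{43}} = \frac{21609}{6 \cdot \frac{1}{43}} = \frac{21609}{\frac{6}{43}} = 21609 \cdot \frac{43}{6} = \frac{309729}{2}$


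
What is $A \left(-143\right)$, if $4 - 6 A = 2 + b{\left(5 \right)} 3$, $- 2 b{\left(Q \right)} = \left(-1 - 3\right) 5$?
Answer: $\frac{2002}{3} \approx 667.33$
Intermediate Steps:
$b{\left(Q \right)} = 10$ ($b{\left(Q \right)} = - \frac{\left(-1 - 3\right) 5}{2} = - \frac{\left(-4\right) 5}{2} = \left(- \frac{1}{2}\right) \left(-20\right) = 10$)
$A = - \frac{14}{3}$ ($A = \frac{2}{3} - \frac{2 + 10 \cdot 3}{6} = \frac{2}{3} - \frac{2 + 30}{6} = \frac{2}{3} - \frac{16}{3} = - \frac{14}{3} \approx -4.6667$)
$A \left(-143\right) = \left(- \frac{14}{3}\right) \left(-143\right) = \frac{2002}{3}$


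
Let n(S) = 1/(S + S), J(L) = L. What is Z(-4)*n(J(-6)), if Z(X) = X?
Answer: 1/3 ≈ 0.33333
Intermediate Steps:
n(S) = 1/(2*S)
Z(-4)*n(J(-6)) = -2/(-6) = -2*(-1)/6 = -4*(-1/12) = 1/3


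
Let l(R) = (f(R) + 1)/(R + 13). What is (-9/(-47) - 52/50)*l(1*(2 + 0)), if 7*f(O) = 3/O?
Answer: -16949/246750 ≈ -0.068689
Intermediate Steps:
f(O) = 3/(7*O) (f(O) = (3/O)/7 = 3/(7*O))
l(R) = (1 + 3/(7*R))/(13 + R) (l(R) = (3/(7*R) + 1)/(R + 13) = (1 + 3/(7*R))/(13 + R))
(-9/(-47) - 52/50)*l(1*(2 + 0)) = (-9/(-47) - 52/50)*((3/7 + 1*(2 + 0))/(((1*(2 + 0)))*(13 + 1*(2 + 0)))) = (-9*(-1/47) - 52*1/50)*((3/7 + 1*2)/(((1*2))*(13 + 1*2))) = (9/47 - 26/25)*((3/7 + 2)/(2*(13 + 2))) = -997*17/(2350*15*7) = -997/1175*17/210 = -16949/246750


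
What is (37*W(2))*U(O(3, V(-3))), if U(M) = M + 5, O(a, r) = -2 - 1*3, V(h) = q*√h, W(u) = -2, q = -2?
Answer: 0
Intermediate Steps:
V(h) = -2*√h
O(a, r) = -5 (O(a, r) = -2 - 3 = -5)
U(M) = 5 + M
(37*W(2))*U(O(3, V(-3))) = (37*(-2))*(5 - 5) = -74*0 = 0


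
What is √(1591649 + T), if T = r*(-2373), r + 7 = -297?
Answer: √2313041 ≈ 1520.9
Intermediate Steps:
r = -304 (r = -7 - 297 = -304)
T = 721392 (T = -304*(-2373) = 721392)
√(1591649 + T) = √(1591649 + 721392) = √2313041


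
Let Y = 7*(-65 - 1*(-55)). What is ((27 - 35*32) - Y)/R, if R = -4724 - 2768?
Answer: 1023/7492 ≈ 0.13655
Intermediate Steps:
Y = -70 (Y = 7*(-65 + 55) = 7*(-10) = -70)
R = -7492
((27 - 35*32) - Y)/R = ((27 - 35*32) - 1*(-70))/(-7492) = ((27 - 1120) + 70)*(-1/7492) = (-1093 + 70)*(-1/7492) = -1023*(-1/7492) = 1023/7492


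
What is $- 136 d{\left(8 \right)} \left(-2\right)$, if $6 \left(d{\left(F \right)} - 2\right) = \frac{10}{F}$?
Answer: $\frac{1802}{3} \approx 600.67$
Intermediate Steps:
$d{\left(F \right)} = 2 + \frac{5}{3 F}$ ($d{\left(F \right)} = 2 + \frac{10 \frac{1}{F}}{6} = 2 + \frac{5}{3 F}$)
$- 136 d{\left(8 \right)} \left(-2\right) = - 136 \left(2 + \frac{5}{3 \cdot 8}\right) \left(-2\right) = - 136 \left(2 + \frac{5}{3} \cdot \frac{1}{8}\right) \left(-2\right) = - 136 \left(2 + \frac{5}{24}\right) \left(-2\right) = - 136 \cdot \frac{53}{24} \left(-2\right) = \left(-136\right) \left(- \frac{53}{12}\right) = \frac{1802}{3}$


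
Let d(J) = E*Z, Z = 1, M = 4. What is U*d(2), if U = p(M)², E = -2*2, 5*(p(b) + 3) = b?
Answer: -484/25 ≈ -19.360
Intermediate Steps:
p(b) = -3 + b/5
E = -4
d(J) = -4 (d(J) = -4*1 = -4)
U = 121/25 (U = (-3 + (⅕)*4)² = (-3 + ⅘)² = (-11/5)² = 121/25 ≈ 4.8400)
U*d(2) = (121/25)*(-4) = -484/25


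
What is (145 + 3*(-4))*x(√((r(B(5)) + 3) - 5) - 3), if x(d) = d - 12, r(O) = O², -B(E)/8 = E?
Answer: -1995 + 133*√1598 ≈ 3321.7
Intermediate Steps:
B(E) = -8*E
x(d) = -12 + d
(145 + 3*(-4))*x(√((r(B(5)) + 3) - 5) - 3) = (145 + 3*(-4))*(-12 + (√(((-8*5)² + 3) - 5) - 3)) = (145 - 12)*(-12 + (√(((-40)² + 3) - 5) - 3)) = 133*(-12 + (√((1600 + 3) - 5) - 3)) = 133*(-12 + (√(1603 - 5) - 3)) = 133*(-12 + (√1598 - 3)) = 133*(-12 + (-3 + √1598)) = 133*(-15 + √1598) = -1995 + 133*√1598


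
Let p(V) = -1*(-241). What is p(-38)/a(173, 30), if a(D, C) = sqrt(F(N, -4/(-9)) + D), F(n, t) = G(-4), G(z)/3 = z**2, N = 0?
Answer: 241*sqrt(221)/221 ≈ 16.211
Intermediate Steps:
G(z) = 3*z**2
p(V) = 241
F(n, t) = 48 (F(n, t) = 3*(-4)**2 = 3*16 = 48)
a(D, C) = sqrt(48 + D)
p(-38)/a(173, 30) = 241/(sqrt(48 + 173)) = 241/(sqrt(221)) = 241*(sqrt(221)/221) = 241*sqrt(221)/221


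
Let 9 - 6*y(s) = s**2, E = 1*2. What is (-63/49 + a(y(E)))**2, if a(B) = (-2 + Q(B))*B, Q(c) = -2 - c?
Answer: 1792921/63504 ≈ 28.233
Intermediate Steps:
E = 2
y(s) = 3/2 - s**2/6
a(B) = B*(-4 - B) (a(B) = (-2 + (-2 - B))*B = (-4 - B)*B = B*(-4 - B))
(-63/49 + a(y(E)))**2 = (-63/49 - (3/2 - 1/6*2**2)*(4 + (3/2 - 1/6*2**2)))**2 = (-63*1/49 - (3/2 - 1/6*4)*(4 + (3/2 - 1/6*4)))**2 = (-9/7 - (3/2 - 2/3)*(4 + (3/2 - 2/3)))**2 = (-9/7 - 1*5/6*(4 + 5/6))**2 = (-9/7 - 1*5/6*29/6)**2 = (-9/7 - 145/36)**2 = (-1339/252)**2 = 1792921/63504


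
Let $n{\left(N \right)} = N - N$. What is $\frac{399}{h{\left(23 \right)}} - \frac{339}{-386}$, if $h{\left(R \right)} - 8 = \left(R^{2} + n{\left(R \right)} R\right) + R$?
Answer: $\frac{24561}{15440} \approx 1.5907$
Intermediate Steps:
$n{\left(N \right)} = 0$
$h{\left(R \right)} = 8 + R + R^{2}$ ($h{\left(R \right)} = 8 + \left(\left(R^{2} + 0 R\right) + R\right) = 8 + \left(\left(R^{2} + 0\right) + R\right) = 8 + \left(R^{2} + R\right) = 8 + \left(R + R^{2}\right) = 8 + R + R^{2}$)
$\frac{399}{h{\left(23 \right)}} - \frac{339}{-386} = \frac{399}{8 + 23 + 23^{2}} - \frac{339}{-386} = \frac{399}{8 + 23 + 529} - - \frac{339}{386} = \frac{399}{560} + \frac{339}{386} = 399 \cdot \frac{1}{560} + \frac{339}{386} = \frac{57}{80} + \frac{339}{386} = \frac{24561}{15440}$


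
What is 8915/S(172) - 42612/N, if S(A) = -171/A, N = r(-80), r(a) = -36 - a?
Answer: -18688843/1881 ≈ -9935.6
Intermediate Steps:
N = 44 (N = -36 - 1*(-80) = -36 + 80 = 44)
8915/S(172) - 42612/N = 8915/((-171/172)) - 42612/44 = 8915/((-171*1/172)) - 42612*1/44 = 8915/(-171/172) - 10653/11 = 8915*(-172/171) - 10653/11 = -1533380/171 - 10653/11 = -18688843/1881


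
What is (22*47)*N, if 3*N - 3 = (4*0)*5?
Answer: 1034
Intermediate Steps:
N = 1 (N = 1 + ((4*0)*5)/3 = 1 + (0*5)/3 = 1 + (⅓)*0 = 1 + 0 = 1)
(22*47)*N = (22*47)*1 = 1034*1 = 1034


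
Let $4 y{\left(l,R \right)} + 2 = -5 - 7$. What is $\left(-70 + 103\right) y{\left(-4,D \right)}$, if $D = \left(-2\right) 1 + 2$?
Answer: $- \frac{231}{2} \approx -115.5$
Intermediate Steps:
$D = 0$ ($D = -2 + 2 = 0$)
$y{\left(l,R \right)} = - \frac{7}{2}$ ($y{\left(l,R \right)} = - \frac{1}{2} + \frac{-5 - 7}{4} = - \frac{1}{2} + \frac{1}{4} \left(-12\right) = - \frac{1}{2} - 3 = - \frac{7}{2}$)
$\left(-70 + 103\right) y{\left(-4,D \right)} = \left(-70 + 103\right) \left(- \frac{7}{2}\right) = 33 \left(- \frac{7}{2}\right) = - \frac{231}{2}$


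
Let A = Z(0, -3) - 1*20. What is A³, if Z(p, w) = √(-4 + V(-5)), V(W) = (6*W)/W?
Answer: -8120 + 1202*√2 ≈ -6420.1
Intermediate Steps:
V(W) = 6
Z(p, w) = √2 (Z(p, w) = √(-4 + 6) = √2)
A = -20 + √2 (A = √2 - 1*20 = √2 - 20 = -20 + √2 ≈ -18.586)
A³ = (-20 + √2)³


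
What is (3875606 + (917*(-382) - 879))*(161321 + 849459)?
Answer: 3562426387740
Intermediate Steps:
(3875606 + (917*(-382) - 879))*(161321 + 849459) = (3875606 + (-350294 - 879))*1010780 = (3875606 - 351173)*1010780 = 3524433*1010780 = 3562426387740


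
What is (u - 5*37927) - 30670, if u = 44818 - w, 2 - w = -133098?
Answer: -308587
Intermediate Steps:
w = 133100 (w = 2 - 1*(-133098) = 2 + 133098 = 133100)
u = -88282 (u = 44818 - 1*133100 = 44818 - 133100 = -88282)
(u - 5*37927) - 30670 = (-88282 - 5*37927) - 30670 = (-88282 - 189635) - 30670 = -277917 - 30670 = -308587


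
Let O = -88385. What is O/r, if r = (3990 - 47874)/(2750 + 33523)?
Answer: 1068663035/14628 ≈ 73056.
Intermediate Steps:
r = -14628/12091 (r = -43884/36273 = -43884*1/36273 = -14628/12091 ≈ -1.2098)
O/r = -88385/(-14628/12091) = -88385*(-12091/14628) = 1068663035/14628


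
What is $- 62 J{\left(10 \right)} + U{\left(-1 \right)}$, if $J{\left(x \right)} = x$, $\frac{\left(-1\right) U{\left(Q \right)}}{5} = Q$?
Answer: $-615$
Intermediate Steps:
$U{\left(Q \right)} = - 5 Q$
$- 62 J{\left(10 \right)} + U{\left(-1 \right)} = \left(-62\right) 10 - -5 = -620 + 5 = -615$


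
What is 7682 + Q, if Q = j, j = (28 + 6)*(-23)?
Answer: 6900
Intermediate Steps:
j = -782 (j = 34*(-23) = -782)
Q = -782
7682 + Q = 7682 - 782 = 6900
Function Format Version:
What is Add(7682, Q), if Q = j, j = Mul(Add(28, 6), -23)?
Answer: 6900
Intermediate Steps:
j = -782 (j = Mul(34, -23) = -782)
Q = -782
Add(7682, Q) = Add(7682, -782) = 6900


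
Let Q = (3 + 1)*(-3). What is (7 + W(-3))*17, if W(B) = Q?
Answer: -85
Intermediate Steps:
Q = -12 (Q = 4*(-3) = -12)
W(B) = -12
(7 + W(-3))*17 = (7 - 12)*17 = -5*17 = -85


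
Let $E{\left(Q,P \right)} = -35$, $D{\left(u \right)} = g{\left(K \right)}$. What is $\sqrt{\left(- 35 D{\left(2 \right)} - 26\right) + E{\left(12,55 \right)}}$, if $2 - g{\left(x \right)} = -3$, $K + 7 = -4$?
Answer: $2 i \sqrt{59} \approx 15.362 i$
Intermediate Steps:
$K = -11$ ($K = -7 - 4 = -11$)
$g{\left(x \right)} = 5$ ($g{\left(x \right)} = 2 - -3 = 2 + 3 = 5$)
$D{\left(u \right)} = 5$
$\sqrt{\left(- 35 D{\left(2 \right)} - 26\right) + E{\left(12,55 \right)}} = \sqrt{\left(\left(-35\right) 5 - 26\right) - 35} = \sqrt{\left(-175 - 26\right) - 35} = \sqrt{-201 - 35} = \sqrt{-236} = 2 i \sqrt{59}$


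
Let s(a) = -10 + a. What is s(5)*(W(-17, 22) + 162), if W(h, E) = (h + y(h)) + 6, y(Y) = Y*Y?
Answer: -2200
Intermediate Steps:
y(Y) = Y²
W(h, E) = 6 + h + h² (W(h, E) = (h + h²) + 6 = 6 + h + h²)
s(5)*(W(-17, 22) + 162) = (-10 + 5)*((6 - 17 + (-17)²) + 162) = -5*((6 - 17 + 289) + 162) = -5*(278 + 162) = -5*440 = -2200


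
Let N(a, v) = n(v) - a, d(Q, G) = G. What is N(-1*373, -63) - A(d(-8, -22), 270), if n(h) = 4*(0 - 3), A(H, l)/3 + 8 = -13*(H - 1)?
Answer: -512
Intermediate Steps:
A(H, l) = 15 - 39*H (A(H, l) = -24 + 3*(-13*(H - 1)) = -24 + 3*(-13*(-1 + H)) = -24 + 3*(13 - 13*H) = -24 + (39 - 39*H) = 15 - 39*H)
n(h) = -12 (n(h) = 4*(-3) = -12)
N(a, v) = -12 - a
N(-1*373, -63) - A(d(-8, -22), 270) = (-12 - (-1)*373) - (15 - 39*(-22)) = (-12 - 1*(-373)) - (15 + 858) = (-12 + 373) - 1*873 = 361 - 873 = -512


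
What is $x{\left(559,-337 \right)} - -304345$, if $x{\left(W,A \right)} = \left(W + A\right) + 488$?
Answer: $305055$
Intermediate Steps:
$x{\left(W,A \right)} = 488 + A + W$ ($x{\left(W,A \right)} = \left(A + W\right) + 488 = 488 + A + W$)
$x{\left(559,-337 \right)} - -304345 = \left(488 - 337 + 559\right) - -304345 = 710 + 304345 = 305055$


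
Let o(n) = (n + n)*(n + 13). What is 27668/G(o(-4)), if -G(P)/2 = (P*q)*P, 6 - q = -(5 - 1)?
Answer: -6917/25920 ≈ -0.26686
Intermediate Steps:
o(n) = 2*n*(13 + n) (o(n) = (2*n)*(13 + n) = 2*n*(13 + n))
q = 10 (q = 6 - (-1)*(5 - 1) = 6 - (-1)*4 = 6 - 1*(-4) = 6 + 4 = 10)
G(P) = -20*P² (G(P) = -2*P*10*P = -2*10*P*P = -20*P²)
27668/G(o(-4)) = 27668/((-20*64*(13 - 4)²)) = 27668/((-20*(2*(-4)*9)²)) = 27668/((-20*(-72)²)) = 27668/((-20*5184)) = 27668/(-103680) = 27668*(-1/103680) = -6917/25920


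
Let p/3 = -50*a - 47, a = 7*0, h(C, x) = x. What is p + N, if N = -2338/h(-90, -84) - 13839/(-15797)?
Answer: -10643129/94782 ≈ -112.29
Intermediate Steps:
a = 0
p = -141 (p = 3*(-50*0 - 47) = 3*(0 - 47) = 3*(-47) = -141)
N = 2721133/94782 (N = -2338/(-84) - 13839/(-15797) = -2338*(-1/84) - 13839*(-1/15797) = 167/6 + 13839/15797 = 2721133/94782 ≈ 28.709)
p + N = -141 + 2721133/94782 = -10643129/94782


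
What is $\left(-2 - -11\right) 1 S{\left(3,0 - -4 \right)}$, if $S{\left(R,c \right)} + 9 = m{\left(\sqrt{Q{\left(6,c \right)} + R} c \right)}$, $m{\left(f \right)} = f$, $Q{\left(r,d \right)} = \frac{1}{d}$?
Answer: $-81 + 18 \sqrt{13} \approx -16.1$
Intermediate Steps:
$S{\left(R,c \right)} = -9 + c \sqrt{R + \frac{1}{c}}$ ($S{\left(R,c \right)} = -9 + \sqrt{\frac{1}{c} + R} c = -9 + \sqrt{R + \frac{1}{c}} c = -9 + c \sqrt{R + \frac{1}{c}}$)
$\left(-2 - -11\right) 1 S{\left(3,0 - -4 \right)} = \left(-2 - -11\right) 1 \left(-9 + \left(0 - -4\right) \sqrt{3 + \frac{1}{0 - -4}}\right) = \left(-2 + 11\right) 1 \left(-9 + \left(0 + 4\right) \sqrt{3 + \frac{1}{0 + 4}}\right) = 9 \cdot 1 \left(-9 + 4 \sqrt{3 + \frac{1}{4}}\right) = 9 \left(-9 + 4 \sqrt{3 + \frac{1}{4}}\right) = 9 \left(-9 + 4 \sqrt{\frac{13}{4}}\right) = 9 \left(-9 + 4 \frac{\sqrt{13}}{2}\right) = 9 \left(-9 + 2 \sqrt{13}\right) = -81 + 18 \sqrt{13}$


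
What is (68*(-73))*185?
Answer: -918340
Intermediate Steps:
(68*(-73))*185 = -4964*185 = -918340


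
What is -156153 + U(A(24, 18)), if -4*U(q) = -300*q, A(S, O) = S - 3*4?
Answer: -155253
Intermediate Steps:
A(S, O) = -12 + S (A(S, O) = S - 12 = -12 + S)
U(q) = 75*q (U(q) = -(-75)*q = 75*q)
-156153 + U(A(24, 18)) = -156153 + 75*(-12 + 24) = -156153 + 75*12 = -156153 + 900 = -155253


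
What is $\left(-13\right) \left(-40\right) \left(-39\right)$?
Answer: $-20280$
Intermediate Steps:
$\left(-13\right) \left(-40\right) \left(-39\right) = 520 \left(-39\right) = -20280$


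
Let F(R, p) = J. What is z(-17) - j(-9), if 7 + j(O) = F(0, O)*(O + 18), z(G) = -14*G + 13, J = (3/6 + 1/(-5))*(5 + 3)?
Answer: 1182/5 ≈ 236.40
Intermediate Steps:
J = 12/5 (J = (3*(⅙) + 1*(-⅕))*8 = (½ - ⅕)*8 = (3/10)*8 = 12/5 ≈ 2.4000)
z(G) = 13 - 14*G
F(R, p) = 12/5
j(O) = 181/5 + 12*O/5 (j(O) = -7 + 12*(O + 18)/5 = -7 + 12*(18 + O)/5 = -7 + (216/5 + 12*O/5) = 181/5 + 12*O/5)
z(-17) - j(-9) = (13 - 14*(-17)) - (181/5 + (12/5)*(-9)) = (13 + 238) - (181/5 - 108/5) = 251 - 1*73/5 = 251 - 73/5 = 1182/5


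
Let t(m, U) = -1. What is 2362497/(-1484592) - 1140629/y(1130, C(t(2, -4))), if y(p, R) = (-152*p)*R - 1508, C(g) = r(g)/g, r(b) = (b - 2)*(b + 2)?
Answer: 39371549061/63934944208 ≈ 0.61581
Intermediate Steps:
r(b) = (-2 + b)*(2 + b)
C(g) = (-4 + g²)/g
y(p, R) = -1508 - 152*R*p (y(p, R) = -152*R*p - 1508 = -1508 - 152*R*p)
2362497/(-1484592) - 1140629/y(1130, C(t(2, -4))) = 2362497/(-1484592) - 1140629/(-1508 - 152*(-1 - 4/(-1))*1130) = 2362497*(-1/1484592) - 1140629/(-1508 - 152*(-1 - 4*(-1))*1130) = -787499/494864 - 1140629/(-1508 - 152*(-1 + 4)*1130) = -787499/494864 - 1140629/(-1508 - 152*3*1130) = -787499/494864 - 1140629/(-1508 - 515280) = -787499/494864 - 1140629/(-516788) = -787499/494864 - 1140629*(-1/516788) = -787499/494864 + 1140629/516788 = 39371549061/63934944208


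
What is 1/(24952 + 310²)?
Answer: 1/121052 ≈ 8.2609e-6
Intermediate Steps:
1/(24952 + 310²) = 1/(24952 + 96100) = 1/121052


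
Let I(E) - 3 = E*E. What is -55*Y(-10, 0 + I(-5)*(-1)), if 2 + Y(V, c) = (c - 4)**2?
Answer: -56210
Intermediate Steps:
I(E) = 3 + E**2 (I(E) = 3 + E*E = 3 + E**2)
Y(V, c) = -2 + (-4 + c)**2 (Y(V, c) = -2 + (c - 4)**2 = -2 + (-4 + c)**2)
-55*Y(-10, 0 + I(-5)*(-1)) = -55*(-2 + (-4 + (0 + (3 + (-5)**2)*(-1)))**2) = -55*(-2 + (-4 + (0 + (3 + 25)*(-1)))**2) = -55*(-2 + (-4 + (0 + 28*(-1)))**2) = -55*(-2 + (-4 + (0 - 28))**2) = -55*(-2 + (-4 - 28)**2) = -55*(-2 + (-32)**2) = -55*(-2 + 1024) = -55*1022 = -56210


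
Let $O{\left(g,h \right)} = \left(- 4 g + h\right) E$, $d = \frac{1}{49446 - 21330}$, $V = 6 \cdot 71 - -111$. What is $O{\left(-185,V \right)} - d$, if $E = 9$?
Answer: $\frac{323137187}{28116} \approx 11493.0$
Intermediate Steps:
$V = 537$ ($V = 426 + 111 = 537$)
$d = \frac{1}{28116} \approx 3.5567 \cdot 10^{-5}$
$O{\left(g,h \right)} = - 36 g + 9 h$ ($O{\left(g,h \right)} = \left(- 4 g + h\right) 9 = \left(h - 4 g\right) 9 = - 36 g + 9 h$)
$O{\left(-185,V \right)} - d = \left(\left(-36\right) \left(-185\right) + 9 \cdot 537\right) - \frac{1}{28116} = \left(6660 + 4833\right) - \frac{1}{28116} = 11493 - \frac{1}{28116} = \frac{323137187}{28116}$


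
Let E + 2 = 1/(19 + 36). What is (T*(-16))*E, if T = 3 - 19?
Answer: -27904/55 ≈ -507.35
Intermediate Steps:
T = -16
E = -109/55 (E = -2 + 1/(19 + 36) = -2 + 1/55 = -109/55 ≈ -1.9818)
(T*(-16))*E = -16*(-16)*(-109/55) = 256*(-109/55) = -27904/55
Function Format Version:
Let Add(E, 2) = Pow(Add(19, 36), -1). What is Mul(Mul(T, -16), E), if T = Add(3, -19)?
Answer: Rational(-27904, 55) ≈ -507.35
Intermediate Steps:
T = -16
E = Rational(-109, 55) (E = Add(-2, Pow(Add(19, 36), -1)) = Add(-2, Pow(55, -1)) = Add(-2, Rational(1, 55)) = Rational(-109, 55) ≈ -1.9818)
Mul(Mul(T, -16), E) = Mul(Mul(-16, -16), Rational(-109, 55)) = Mul(256, Rational(-109, 55)) = Rational(-27904, 55)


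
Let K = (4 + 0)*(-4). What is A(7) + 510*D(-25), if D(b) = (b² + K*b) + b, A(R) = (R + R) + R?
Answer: 510021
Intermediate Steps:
K = -16 (K = 4*(-4) = -16)
A(R) = 3*R (A(R) = 2*R + R = 3*R)
D(b) = b² - 15*b (D(b) = (b² - 16*b) + b = b² - 15*b)
A(7) + 510*D(-25) = 3*7 + 510*(-25*(-15 - 25)) = 21 + 510*(-25*(-40)) = 21 + 510*1000 = 21 + 510000 = 510021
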